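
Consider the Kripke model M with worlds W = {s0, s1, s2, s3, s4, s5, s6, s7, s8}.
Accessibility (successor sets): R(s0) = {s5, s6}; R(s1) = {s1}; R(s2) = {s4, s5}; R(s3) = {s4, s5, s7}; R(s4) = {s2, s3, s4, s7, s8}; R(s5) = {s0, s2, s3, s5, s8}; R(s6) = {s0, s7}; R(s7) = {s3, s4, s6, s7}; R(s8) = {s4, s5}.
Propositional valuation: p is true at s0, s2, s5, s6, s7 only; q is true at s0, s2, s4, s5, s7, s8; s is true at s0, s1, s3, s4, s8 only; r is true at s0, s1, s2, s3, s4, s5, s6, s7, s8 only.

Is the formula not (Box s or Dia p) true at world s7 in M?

No

Recall that Box ψ holds at a world iff ψ holds at every accessible world, and Dia ψ holds iff ψ holds at some accessible world.
At s7: Box s or Dia p is true, so not (Box s or Dia p) is false.
  At s7: Box s is false, Dia p is true, so Box s or Dia p is true.
    At s7: Box s requires s at every successor {s3, s4, s6, s7}.
      s fails at s6, so Box s is false at s7.
    At s7: Dia p requires p at some successor in {s3, s4, s6, s7}.
      p holds at s6, so Dia p is true at s7.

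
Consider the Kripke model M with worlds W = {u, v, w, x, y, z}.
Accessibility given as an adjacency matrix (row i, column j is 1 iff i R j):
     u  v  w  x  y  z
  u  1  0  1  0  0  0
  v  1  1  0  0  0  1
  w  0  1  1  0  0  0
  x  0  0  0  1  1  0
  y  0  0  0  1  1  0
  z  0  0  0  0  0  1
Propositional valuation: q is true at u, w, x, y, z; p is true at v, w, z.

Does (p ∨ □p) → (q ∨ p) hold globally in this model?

Recall that □ψ holds at a world iff ψ holds at every accessible world, and ◇ψ holds iff ψ holds at some accessible world.
Let φ = (p ∨ □p) → (q ∨ p). Evaluate φ at each world:
  u (successors {u, w}): φ is true.
  v (successors {u, v, z}): φ is true.
  w (successors {v, w}): φ is true.
  x (successors {x, y}): φ is true.
  y (successors {x, y}): φ is true.
  z (successors {z}): φ is true.
For instance, at x:
  At x: p ∨ □p is false, q ∨ p is true, so (p ∨ □p) → (q ∨ p) is true.
    At x: p is false, □p is false, so p ∨ □p is false.
      At x: □p requires p at every successor {x, y}.
        p fails at x, so □p is false at x.

Yes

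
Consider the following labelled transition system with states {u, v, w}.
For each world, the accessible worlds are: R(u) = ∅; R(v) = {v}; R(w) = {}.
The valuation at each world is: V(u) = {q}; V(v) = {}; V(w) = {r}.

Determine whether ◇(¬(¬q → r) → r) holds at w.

At w: no accessible worlds, so ◇(¬(¬q → r) → r) is false.

No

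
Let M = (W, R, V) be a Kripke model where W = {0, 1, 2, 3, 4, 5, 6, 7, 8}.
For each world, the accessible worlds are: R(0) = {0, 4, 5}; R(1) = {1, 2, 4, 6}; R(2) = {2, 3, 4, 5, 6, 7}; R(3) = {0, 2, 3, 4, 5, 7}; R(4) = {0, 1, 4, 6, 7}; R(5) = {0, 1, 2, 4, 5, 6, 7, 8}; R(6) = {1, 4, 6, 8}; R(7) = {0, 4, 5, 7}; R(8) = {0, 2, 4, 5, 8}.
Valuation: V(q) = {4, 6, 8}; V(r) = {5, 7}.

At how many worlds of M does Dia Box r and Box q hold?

Let φ = Dia Box r and Box q. Evaluate φ at each world:
  0 (successors {0, 4, 5}): φ is false.
  1 (successors {1, 2, 4, 6}): φ is false.
  2 (successors {2, 3, 4, 5, 6, 7}): φ is false.
  3 (successors {0, 2, 3, 4, 5, 7}): φ is false.
  4 (successors {0, 1, 4, 6, 7}): φ is false.
  5 (successors {0, 1, 2, 4, 5, 6, 7, 8}): φ is false.
  6 (successors {1, 4, 6, 8}): φ is false.
  7 (successors {0, 4, 5, 7}): φ is false.
  8 (successors {0, 2, 4, 5, 8}): φ is false.
For instance, at 4:
  At 4: Dia Box r is false, Box q is false, so Dia Box r and Box q is false.
    At 4: Dia Box r requires Box r at some successor in {0, 1, 4, 6, 7}.
      At 0: Box r is false.
      At 1: Box r is false.
      At 4: Box r is false.
      At 6: Box r is false.
      At 7: Box r is false.
    So Dia Box r is false at 4.
    At 4: Box q requires q at every successor {0, 1, 4, 6, 7}.
      q fails at 0, so Box q is false at 4.
Satisfying worlds: none.

0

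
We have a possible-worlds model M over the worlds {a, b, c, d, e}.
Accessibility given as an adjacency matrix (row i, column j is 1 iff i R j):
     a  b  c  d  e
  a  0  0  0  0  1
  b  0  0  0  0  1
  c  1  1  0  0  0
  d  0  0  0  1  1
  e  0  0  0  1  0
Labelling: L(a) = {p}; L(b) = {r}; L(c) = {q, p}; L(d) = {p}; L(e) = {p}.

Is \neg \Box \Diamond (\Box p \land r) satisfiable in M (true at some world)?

Yes

Let φ = \neg \Box \Diamond (\Box p \land r). Evaluate φ at each world:
  a (successors {e}): φ is true.
  b (successors {e}): φ is true.
  c (successors {a, b}): φ is true.
  d (successors {d, e}): φ is true.
  e (successors {d}): φ is true.
Detail at a (witness):
  At a: \Box \Diamond (\Box p \land r) is false, so \neg \Box \Diamond (\Box p \land r) is true.
    At a: \Box \Diamond (\Box p \land r) requires \Diamond (\Box p \land r) at every successor {e}.
      \Diamond (\Box p \land r) fails at e, so \Box \Diamond (\Box p \land r) is false at a.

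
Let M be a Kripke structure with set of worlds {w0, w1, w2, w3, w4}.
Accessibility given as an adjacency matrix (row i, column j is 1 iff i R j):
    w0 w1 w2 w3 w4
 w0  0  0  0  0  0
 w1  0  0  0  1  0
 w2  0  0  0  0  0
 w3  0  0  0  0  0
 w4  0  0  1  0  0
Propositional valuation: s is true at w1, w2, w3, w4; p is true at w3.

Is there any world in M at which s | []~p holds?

Yes

Let φ = s | []~p. Evaluate φ at each world:
  w0 (successors ∅): φ is true.
  w1 (successors {w3}): φ is true.
  w2 (successors ∅): φ is true.
  w3 (successors ∅): φ is true.
  w4 (successors {w2}): φ is true.
Detail at w0 (witness):
  At w0: s is false, []~p is true, so s | []~p is true.
    At w0: no accessible worlds, so []~p holds vacuously.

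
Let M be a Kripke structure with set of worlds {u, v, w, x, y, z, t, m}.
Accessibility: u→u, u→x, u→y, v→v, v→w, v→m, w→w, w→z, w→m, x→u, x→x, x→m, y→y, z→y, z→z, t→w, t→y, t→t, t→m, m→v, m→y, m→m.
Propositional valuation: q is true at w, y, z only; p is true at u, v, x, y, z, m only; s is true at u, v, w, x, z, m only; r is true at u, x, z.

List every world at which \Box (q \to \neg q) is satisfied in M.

Let φ = \Box (q \to \neg q). Evaluate φ at each world:
  u (successors {u, x, y}): φ is false.
  v (successors {v, w, m}): φ is false.
  w (successors {w, z, m}): φ is false.
  x (successors {u, x, m}): φ is true.
  y (successors {y}): φ is false.
  z (successors {y, z}): φ is false.
  t (successors {w, y, t, m}): φ is false.
  m (successors {v, y, m}): φ is false.
For instance, at u:
  At u: \Box (q \to \neg q) requires q \to \neg q at every successor {u, x, y}.
    q \to \neg q fails at y, so \Box (q \to \neg q) is false at u.
Satisfying worlds: {x}

x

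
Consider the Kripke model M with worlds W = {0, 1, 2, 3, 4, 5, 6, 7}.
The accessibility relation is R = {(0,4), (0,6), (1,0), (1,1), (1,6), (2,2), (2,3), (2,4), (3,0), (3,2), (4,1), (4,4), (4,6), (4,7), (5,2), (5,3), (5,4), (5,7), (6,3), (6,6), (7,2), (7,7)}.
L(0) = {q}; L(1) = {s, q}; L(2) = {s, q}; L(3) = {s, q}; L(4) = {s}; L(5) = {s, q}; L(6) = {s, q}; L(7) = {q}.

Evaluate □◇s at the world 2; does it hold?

Recall that □ψ holds at a world iff ψ holds at every accessible world, and ◇ψ holds iff ψ holds at some accessible world.
At 2: □◇s requires ◇s at every successor {2, 3, 4}.
    At 2: ◇s requires s at some successor in {2, 3, 4}.
      s holds at 2, so ◇s is true at 2.
    At 3: ◇s requires s at some successor in {0, 2}.
      s holds at 2, so ◇s is true at 3.
    At 4: ◇s requires s at some successor in {1, 4, 6, 7}.
      s holds at 1, so ◇s is true at 4.
So □◇s is true at 2.

Yes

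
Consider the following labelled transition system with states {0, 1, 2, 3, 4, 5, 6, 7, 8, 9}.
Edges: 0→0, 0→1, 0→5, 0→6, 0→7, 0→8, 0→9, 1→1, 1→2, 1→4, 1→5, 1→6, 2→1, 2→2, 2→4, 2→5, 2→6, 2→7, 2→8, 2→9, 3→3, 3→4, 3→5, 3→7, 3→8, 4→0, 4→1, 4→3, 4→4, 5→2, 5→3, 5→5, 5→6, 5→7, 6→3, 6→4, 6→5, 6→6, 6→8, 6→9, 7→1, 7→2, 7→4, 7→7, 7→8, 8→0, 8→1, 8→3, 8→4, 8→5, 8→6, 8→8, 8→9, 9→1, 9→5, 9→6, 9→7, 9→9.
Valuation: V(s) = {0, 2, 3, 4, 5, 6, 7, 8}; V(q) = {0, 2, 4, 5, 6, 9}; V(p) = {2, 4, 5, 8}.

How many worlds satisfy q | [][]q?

6

Recall that []ψ holds at a world iff ψ holds at every accessible world, and <>ψ holds iff ψ holds at some accessible world.
Let φ = q | [][]q. Evaluate φ at each world:
  0 (successors {0, 1, 5, 6, 7, 8, 9}): φ is true.
  1 (successors {1, 2, 4, 5, 6}): φ is false.
  2 (successors {1, 2, 4, 5, 6, 7, 8, 9}): φ is true.
  3 (successors {3, 4, 5, 7, 8}): φ is false.
  4 (successors {0, 1, 3, 4}): φ is true.
  5 (successors {2, 3, 5, 6, 7}): φ is true.
  6 (successors {3, 4, 5, 6, 8, 9}): φ is true.
  7 (successors {1, 2, 4, 7, 8}): φ is false.
  8 (successors {0, 1, 3, 4, 5, 6, 8, 9}): φ is false.
  9 (successors {1, 5, 6, 7, 9}): φ is true.
For instance, at 1:
  At 1: q is false, [][]q is false, so q | [][]q is false.
    At 1: [][]q requires []q at every successor {1, 2, 4, 5, 6}.
      []q fails at 1, so [][]q is false at 1.
Satisfying worlds: {0, 2, 4, 5, 6, 9}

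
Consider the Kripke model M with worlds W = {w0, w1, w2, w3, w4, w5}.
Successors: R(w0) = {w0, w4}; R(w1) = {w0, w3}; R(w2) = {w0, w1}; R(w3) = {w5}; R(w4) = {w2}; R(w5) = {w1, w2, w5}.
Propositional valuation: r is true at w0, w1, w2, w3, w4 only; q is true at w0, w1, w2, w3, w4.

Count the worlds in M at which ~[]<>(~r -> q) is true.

Let φ = ~[]<>(~r -> q). Evaluate φ at each world:
  w0 (successors {w0, w4}): φ is false.
  w1 (successors {w0, w3}): φ is true.
  w2 (successors {w0, w1}): φ is false.
  w3 (successors {w5}): φ is false.
  w4 (successors {w2}): φ is false.
  w5 (successors {w1, w2, w5}): φ is false.
For instance, at w5:
  At w5: []<>(~r -> q) is true, so ~[]<>(~r -> q) is false.
    At w5: []<>(~r -> q) requires <>(~r -> q) at every successor {w1, w2, w5}.
      At w1: <>(~r -> q) is true.
      At w2: <>(~r -> q) is true.
      At w5: <>(~r -> q) is true.
    So []<>(~r -> q) is true at w5.
Satisfying worlds: {w1}

1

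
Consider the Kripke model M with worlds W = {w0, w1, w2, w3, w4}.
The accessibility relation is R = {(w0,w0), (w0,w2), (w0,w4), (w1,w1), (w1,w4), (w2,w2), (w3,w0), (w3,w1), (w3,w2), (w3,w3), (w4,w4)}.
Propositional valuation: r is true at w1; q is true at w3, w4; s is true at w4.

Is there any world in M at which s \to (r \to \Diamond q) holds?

Recall that \Diamond ψ holds at a world iff ψ holds at some accessible world.
Let φ = s \to (r \to \Diamond q). Evaluate φ at each world:
  w0 (successors {w0, w2, w4}): φ is true.
  w1 (successors {w1, w4}): φ is true.
  w2 (successors {w2}): φ is true.
  w3 (successors {w0, w1, w2, w3}): φ is true.
  w4 (successors {w4}): φ is true.
Detail at w0 (witness):
  At w0: s is false, r \to \Diamond q is true, so s \to (r \to \Diamond q) is true.
    At w0: r is false, \Diamond q is true, so r \to \Diamond q is true.
      At w0: \Diamond q requires q at some successor in {w0, w2, w4}.
        q holds at w4, so \Diamond q is true at w0.

Yes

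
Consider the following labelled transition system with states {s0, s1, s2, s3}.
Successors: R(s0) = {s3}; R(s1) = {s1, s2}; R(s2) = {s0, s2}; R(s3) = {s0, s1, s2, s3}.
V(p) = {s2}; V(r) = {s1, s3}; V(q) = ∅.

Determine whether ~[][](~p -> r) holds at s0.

Recall that []ψ holds at a world iff ψ holds at every accessible world, and <>ψ holds iff ψ holds at some accessible world.
At s0: [][](~p -> r) is false, so ~[][](~p -> r) is true.
  At s0: [][](~p -> r) requires [](~p -> r) at every successor {s3}.
    [](~p -> r) fails at s3, so [][](~p -> r) is false at s0.
      At s3: [](~p -> r) requires ~p -> r at every successor {s0, s1, s2, s3}.
        ~p -> r fails at s0, so [](~p -> r) is false at s3.

Yes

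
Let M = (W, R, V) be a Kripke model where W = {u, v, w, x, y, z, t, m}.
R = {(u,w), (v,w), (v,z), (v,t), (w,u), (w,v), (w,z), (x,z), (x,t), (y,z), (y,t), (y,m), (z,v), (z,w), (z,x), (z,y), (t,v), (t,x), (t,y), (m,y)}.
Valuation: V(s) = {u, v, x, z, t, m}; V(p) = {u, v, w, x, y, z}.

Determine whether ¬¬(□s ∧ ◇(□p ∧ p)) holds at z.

No

Recall that □ψ holds at a world iff ψ holds at every accessible world, and ◇ψ holds iff ψ holds at some accessible world.
At z: ¬(□s ∧ ◇(□p ∧ p)) is true, so ¬¬(□s ∧ ◇(□p ∧ p)) is false.
  At z: □s ∧ ◇(□p ∧ p) is false, so ¬(□s ∧ ◇(□p ∧ p)) is true.
    At z: □s is false, ◇(□p ∧ p) is true, so □s ∧ ◇(□p ∧ p) is false.
      At z: □s requires s at every successor {v, w, x, y}.
        s fails at w, so □s is false at z.
      At z: ◇(□p ∧ p) requires □p ∧ p at some successor in {v, w, x, y}.
        □p ∧ p holds at w, so ◇(□p ∧ p) is true at z.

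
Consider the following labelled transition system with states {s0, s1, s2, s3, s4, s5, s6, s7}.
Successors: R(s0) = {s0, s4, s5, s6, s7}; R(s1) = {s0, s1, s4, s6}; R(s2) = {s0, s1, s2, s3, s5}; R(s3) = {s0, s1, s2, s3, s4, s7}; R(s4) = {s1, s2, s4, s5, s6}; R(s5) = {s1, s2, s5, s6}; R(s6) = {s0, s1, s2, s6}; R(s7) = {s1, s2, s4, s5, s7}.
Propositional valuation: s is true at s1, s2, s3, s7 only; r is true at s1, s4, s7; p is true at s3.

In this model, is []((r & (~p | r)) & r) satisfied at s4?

At s4: []((r & (~p | r)) & r) requires (r & (~p | r)) & r at every successor {s1, s2, s4, s5, s6}.
  (r & (~p | r)) & r fails at s2, so []((r & (~p | r)) & r) is false at s4.

No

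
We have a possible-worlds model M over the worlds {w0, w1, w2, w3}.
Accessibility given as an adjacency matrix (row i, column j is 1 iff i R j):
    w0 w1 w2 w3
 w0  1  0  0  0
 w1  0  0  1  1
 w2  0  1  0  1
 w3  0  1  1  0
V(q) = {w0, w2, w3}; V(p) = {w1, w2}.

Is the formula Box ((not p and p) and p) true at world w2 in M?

Recall that Box ψ holds at a world iff ψ holds at every accessible world, and Dia ψ holds iff ψ holds at some accessible world.
At w2: Box ((not p and p) and p) requires (not p and p) and p at every successor {w1, w3}.
  (not p and p) and p fails at w1, so Box ((not p and p) and p) is false at w2.

No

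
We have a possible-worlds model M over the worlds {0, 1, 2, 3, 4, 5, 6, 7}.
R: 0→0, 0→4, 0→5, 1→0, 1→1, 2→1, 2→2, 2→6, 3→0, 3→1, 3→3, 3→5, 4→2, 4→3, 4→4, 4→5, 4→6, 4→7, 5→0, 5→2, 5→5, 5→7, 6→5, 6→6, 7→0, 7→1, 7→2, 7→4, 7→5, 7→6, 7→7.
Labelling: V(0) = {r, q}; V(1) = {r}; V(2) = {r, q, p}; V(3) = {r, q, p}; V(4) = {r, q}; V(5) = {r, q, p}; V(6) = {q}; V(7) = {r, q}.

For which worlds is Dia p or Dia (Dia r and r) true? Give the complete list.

0, 1, 2, 3, 4, 5, 6, 7

Let φ = Dia p or Dia (Dia r and r). Evaluate φ at each world:
  0 (successors {0, 4, 5}): φ is true.
  1 (successors {0, 1}): φ is true.
  2 (successors {1, 2, 6}): φ is true.
  3 (successors {0, 1, 3, 5}): φ is true.
  4 (successors {2, 3, 4, 5, 6, 7}): φ is true.
  5 (successors {0, 2, 5, 7}): φ is true.
  6 (successors {5, 6}): φ is true.
  7 (successors {0, 1, 2, 4, 5, 6, 7}): φ is true.
For instance, at 3:
  At 3: Dia p is true, Dia (Dia r and r) is true, so Dia p or Dia (Dia r and r) is true.
    At 3: Dia p requires p at some successor in {0, 1, 3, 5}.
      p holds at 3, so Dia p is true at 3.
    At 3: Dia (Dia r and r) requires Dia r and r at some successor in {0, 1, 3, 5}.
      Dia r and r holds at 0, so Dia (Dia r and r) is true at 3.
Satisfying worlds: {0, 1, 2, 3, 4, 5, 6, 7}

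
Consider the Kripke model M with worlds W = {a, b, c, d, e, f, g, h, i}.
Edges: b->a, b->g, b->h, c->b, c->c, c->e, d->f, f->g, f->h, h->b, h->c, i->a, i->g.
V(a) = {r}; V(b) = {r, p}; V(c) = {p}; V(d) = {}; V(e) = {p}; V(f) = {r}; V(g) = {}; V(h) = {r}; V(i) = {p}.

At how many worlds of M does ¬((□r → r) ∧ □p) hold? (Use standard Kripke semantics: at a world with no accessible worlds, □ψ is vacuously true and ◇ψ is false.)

6

Recall that □ψ holds at a world iff ψ holds at every accessible world, and ◇ψ holds iff ψ holds at some accessible world.
Let φ = ¬((□r → r) ∧ □p). Evaluate φ at each world:
  a (successors ∅): φ is false.
  b (successors {a, g, h}): φ is true.
  c (successors {b, c, e}): φ is false.
  d (successors {f}): φ is true.
  e (successors ∅): φ is true.
  f (successors {g, h}): φ is true.
  g (successors ∅): φ is true.
  h (successors {b, c}): φ is false.
  i (successors {a, g}): φ is true.
For instance, at i:
  At i: (□r → r) ∧ □p is false, so ¬((□r → r) ∧ □p) is true.
    At i: □r → r is true, □p is false, so (□r → r) ∧ □p is false.
      At i: □r is false, r is false, so □r → r is true.
      At i: □p requires p at every successor {a, g}.
        p fails at a, so □p is false at i.
Satisfying worlds: {b, d, e, f, g, i}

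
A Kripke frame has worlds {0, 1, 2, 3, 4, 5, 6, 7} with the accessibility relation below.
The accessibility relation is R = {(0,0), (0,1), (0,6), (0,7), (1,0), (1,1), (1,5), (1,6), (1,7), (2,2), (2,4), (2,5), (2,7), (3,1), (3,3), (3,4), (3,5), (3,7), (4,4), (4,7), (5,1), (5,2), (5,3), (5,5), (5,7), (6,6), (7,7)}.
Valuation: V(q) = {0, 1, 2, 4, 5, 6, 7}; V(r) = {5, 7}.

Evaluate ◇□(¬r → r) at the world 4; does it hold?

Yes

At 4: ◇□(¬r → r) requires □(¬r → r) at some successor in {4, 7}.
  □(¬r → r) holds at 7, so ◇□(¬r → r) is true at 4.
    At 7: □(¬r → r) requires ¬r → r at every successor {7}.
      At 7: ¬r → r is true.
    So □(¬r → r) is true at 7.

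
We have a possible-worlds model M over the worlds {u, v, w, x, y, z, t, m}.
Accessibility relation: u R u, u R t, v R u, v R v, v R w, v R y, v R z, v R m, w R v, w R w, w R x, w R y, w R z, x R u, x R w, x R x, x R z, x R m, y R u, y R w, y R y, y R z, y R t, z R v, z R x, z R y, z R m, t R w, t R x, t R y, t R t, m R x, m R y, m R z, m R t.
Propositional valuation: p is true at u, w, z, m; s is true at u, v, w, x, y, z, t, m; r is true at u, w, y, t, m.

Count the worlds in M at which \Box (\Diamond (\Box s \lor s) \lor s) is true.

8

Let φ = \Box (\Diamond (\Box s \lor s) \lor s). Evaluate φ at each world:
  u (successors {u, t}): φ is true.
  v (successors {u, v, w, y, z, m}): φ is true.
  w (successors {v, w, x, y, z}): φ is true.
  x (successors {u, w, x, z, m}): φ is true.
  y (successors {u, w, y, z, t}): φ is true.
  z (successors {v, x, y, m}): φ is true.
  t (successors {w, x, y, t}): φ is true.
  m (successors {x, y, z, t}): φ is true.
For instance, at y:
  At y: \Box (\Diamond (\Box s \lor s) \lor s) requires \Diamond (\Box s \lor s) \lor s at every successor {u, w, y, z, t}.
    At u: \Diamond (\Box s \lor s) \lor s is true.
    At w: \Diamond (\Box s \lor s) \lor s is true.
    At y: \Diamond (\Box s \lor s) \lor s is true.
    At z: \Diamond (\Box s \lor s) \lor s is true.
    At t: \Diamond (\Box s \lor s) \lor s is true.
  So \Box (\Diamond (\Box s \lor s) \lor s) is true at y.
Satisfying worlds: {u, v, w, x, y, z, t, m}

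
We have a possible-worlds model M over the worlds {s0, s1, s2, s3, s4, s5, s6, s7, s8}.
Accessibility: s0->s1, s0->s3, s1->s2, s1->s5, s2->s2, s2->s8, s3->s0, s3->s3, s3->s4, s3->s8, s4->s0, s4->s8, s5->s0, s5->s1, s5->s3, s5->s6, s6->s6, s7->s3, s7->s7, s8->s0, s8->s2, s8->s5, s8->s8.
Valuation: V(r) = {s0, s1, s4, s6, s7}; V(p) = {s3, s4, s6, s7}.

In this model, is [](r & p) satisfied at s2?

No

At s2: [](r & p) requires r & p at every successor {s2, s8}.
  r & p fails at s2, so [](r & p) is false at s2.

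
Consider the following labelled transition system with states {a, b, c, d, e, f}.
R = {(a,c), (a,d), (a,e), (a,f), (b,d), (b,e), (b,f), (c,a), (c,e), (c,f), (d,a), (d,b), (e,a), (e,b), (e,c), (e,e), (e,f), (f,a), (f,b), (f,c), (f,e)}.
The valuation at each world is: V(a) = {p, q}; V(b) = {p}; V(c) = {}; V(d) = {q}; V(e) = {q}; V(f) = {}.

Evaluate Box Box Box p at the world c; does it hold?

No

At c: Box Box Box p requires Box Box p at every successor {a, e, f}.
  Box Box p fails at a, so Box Box Box p is false at c.
    At a: Box Box p requires Box p at every successor {c, d, e, f}.
      Box p fails at c, so Box Box p is false at a.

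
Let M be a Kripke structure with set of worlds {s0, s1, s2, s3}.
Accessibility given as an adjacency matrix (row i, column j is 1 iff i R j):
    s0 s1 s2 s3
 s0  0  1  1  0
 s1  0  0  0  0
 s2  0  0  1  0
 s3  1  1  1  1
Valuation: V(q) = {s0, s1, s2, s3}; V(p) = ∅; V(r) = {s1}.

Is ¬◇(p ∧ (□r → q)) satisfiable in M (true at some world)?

Let φ = ¬◇(p ∧ (□r → q)). Evaluate φ at each world:
  s0 (successors {s1, s2}): φ is true.
  s1 (successors ∅): φ is true.
  s2 (successors {s2}): φ is true.
  s3 (successors {s0, s1, s2, s3}): φ is true.
Detail at s0 (witness):
  At s0: ◇(p ∧ (□r → q)) is false, so ¬◇(p ∧ (□r → q)) is true.
    At s0: ◇(p ∧ (□r → q)) requires p ∧ (□r → q) at some successor in {s1, s2}.
      At s1: p ∧ (□r → q) is false.
      At s2: p ∧ (□r → q) is false.
    So ◇(p ∧ (□r → q)) is false at s0.

Yes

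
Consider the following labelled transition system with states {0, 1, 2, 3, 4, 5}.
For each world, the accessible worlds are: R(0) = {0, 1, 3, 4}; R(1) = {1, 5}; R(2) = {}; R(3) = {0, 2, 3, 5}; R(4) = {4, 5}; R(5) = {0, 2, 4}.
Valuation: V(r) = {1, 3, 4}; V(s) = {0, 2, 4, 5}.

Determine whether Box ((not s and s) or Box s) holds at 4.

Yes

At 4: Box ((not s and s) or Box s) requires (not s and s) or Box s at every successor {4, 5}.
    At 4: not s and s is false, Box s is true, so (not s and s) or Box s is true.
      At 4: Box s requires s at every successor {4, 5}.
        At 4: s is true.
        At 5: s is true.
      So Box s is true at 4.
    At 5: not s and s is false, Box s is true, so (not s and s) or Box s is true.
      At 5: Box s requires s at every successor {0, 2, 4}.
        At 0: s is true.
        At 2: s is true.
        At 4: s is true.
      So Box s is true at 5.
So Box ((not s and s) or Box s) is true at 4.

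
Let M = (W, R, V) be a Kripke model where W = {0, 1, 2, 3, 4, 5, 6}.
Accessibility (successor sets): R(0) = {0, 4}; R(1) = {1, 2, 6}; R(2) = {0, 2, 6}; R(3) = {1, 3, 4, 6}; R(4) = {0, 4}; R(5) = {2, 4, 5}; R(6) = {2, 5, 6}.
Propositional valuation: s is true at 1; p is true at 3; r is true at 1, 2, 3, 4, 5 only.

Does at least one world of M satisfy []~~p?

No

Recall that []ψ holds at a world iff ψ holds at every accessible world, and <>ψ holds iff ψ holds at some accessible world.
Let φ = []~~p. Evaluate φ at each world:
  0 (successors {0, 4}): φ is false.
  1 (successors {1, 2, 6}): φ is false.
  2 (successors {0, 2, 6}): φ is false.
  3 (successors {1, 3, 4, 6}): φ is false.
  4 (successors {0, 4}): φ is false.
  5 (successors {2, 4, 5}): φ is false.
  6 (successors {2, 5, 6}): φ is false.
For instance, at 3:
  At 3: []~~p requires ~~p at every successor {1, 3, 4, 6}.
    ~~p fails at 1, so []~~p is false at 3.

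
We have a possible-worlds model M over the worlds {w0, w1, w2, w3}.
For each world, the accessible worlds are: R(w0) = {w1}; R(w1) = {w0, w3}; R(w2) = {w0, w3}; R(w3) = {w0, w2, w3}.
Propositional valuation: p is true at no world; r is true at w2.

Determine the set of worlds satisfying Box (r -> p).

Let φ = Box (r -> p). Evaluate φ at each world:
  w0 (successors {w1}): φ is true.
  w1 (successors {w0, w3}): φ is true.
  w2 (successors {w0, w3}): φ is true.
  w3 (successors {w0, w2, w3}): φ is false.
For instance, at w0:
  At w0: Box (r -> p) requires r -> p at every successor {w1}.
    At w1: r -> p is true.
  So Box (r -> p) is true at w0.
Satisfying worlds: {w0, w1, w2}

w0, w1, w2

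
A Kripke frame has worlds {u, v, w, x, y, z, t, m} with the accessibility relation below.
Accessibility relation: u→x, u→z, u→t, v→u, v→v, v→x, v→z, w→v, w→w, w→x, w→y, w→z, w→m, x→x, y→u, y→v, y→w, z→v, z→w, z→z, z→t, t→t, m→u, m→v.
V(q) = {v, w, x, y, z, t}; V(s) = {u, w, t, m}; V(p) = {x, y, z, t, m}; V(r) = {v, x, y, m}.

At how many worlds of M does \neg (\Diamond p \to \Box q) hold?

Recall that \Box ψ holds at a world iff ψ holds at every accessible world, and \Diamond ψ holds iff ψ holds at some accessible world.
Let φ = \neg (\Diamond p \to \Box q). Evaluate φ at each world:
  u (successors {x, z, t}): φ is false.
  v (successors {u, v, x, z}): φ is true.
  w (successors {v, w, x, y, z, m}): φ is true.
  x (successors {x}): φ is false.
  y (successors {u, v, w}): φ is false.
  z (successors {v, w, z, t}): φ is false.
  t (successors {t}): φ is false.
  m (successors {u, v}): φ is false.
For instance, at v:
  At v: \Diamond p \to \Box q is false, so \neg (\Diamond p \to \Box q) is true.
    At v: \Diamond p is true, \Box q is false, so \Diamond p \to \Box q is false.
      At v: \Diamond p requires p at some successor in {u, v, x, z}.
        p holds at x, so \Diamond p is true at v.
      At v: \Box q requires q at every successor {u, v, x, z}.
        q fails at u, so \Box q is false at v.
Satisfying worlds: {v, w}

2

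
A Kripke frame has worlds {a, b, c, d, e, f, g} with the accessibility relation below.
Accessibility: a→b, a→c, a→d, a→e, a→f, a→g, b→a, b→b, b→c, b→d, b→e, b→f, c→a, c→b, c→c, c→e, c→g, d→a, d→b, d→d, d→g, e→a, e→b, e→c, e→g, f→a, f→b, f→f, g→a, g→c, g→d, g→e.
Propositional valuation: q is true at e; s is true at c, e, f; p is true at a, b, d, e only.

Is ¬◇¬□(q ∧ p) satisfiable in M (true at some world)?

No

Let φ = ¬◇¬□(q ∧ p). Evaluate φ at each world:
  a (successors {b, c, d, e, f, g}): φ is false.
  b (successors {a, b, c, d, e, f}): φ is false.
  c (successors {a, b, c, e, g}): φ is false.
  d (successors {a, b, d, g}): φ is false.
  e (successors {a, b, c, g}): φ is false.
  f (successors {a, b, f}): φ is false.
  g (successors {a, c, d, e}): φ is false.
For instance, at c:
  At c: ◇¬□(q ∧ p) is true, so ¬◇¬□(q ∧ p) is false.
    At c: ◇¬□(q ∧ p) requires ¬□(q ∧ p) at some successor in {a, b, c, e, g}.
      ¬□(q ∧ p) holds at a, so ◇¬□(q ∧ p) is true at c.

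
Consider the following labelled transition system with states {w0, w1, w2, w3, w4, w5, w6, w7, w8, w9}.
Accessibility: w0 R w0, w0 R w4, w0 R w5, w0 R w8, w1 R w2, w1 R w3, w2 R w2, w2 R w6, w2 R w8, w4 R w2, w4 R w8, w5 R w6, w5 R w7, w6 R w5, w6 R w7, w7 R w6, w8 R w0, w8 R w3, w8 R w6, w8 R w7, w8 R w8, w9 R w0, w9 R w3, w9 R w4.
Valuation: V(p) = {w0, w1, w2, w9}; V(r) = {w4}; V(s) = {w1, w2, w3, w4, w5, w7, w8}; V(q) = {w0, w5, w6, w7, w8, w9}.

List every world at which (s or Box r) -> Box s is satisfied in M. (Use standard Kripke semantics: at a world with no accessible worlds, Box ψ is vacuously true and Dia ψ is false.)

Let φ = (s or Box r) -> Box s. Evaluate φ at each world:
  w0 (successors {w0, w4, w5, w8}): φ is true.
  w1 (successors {w2, w3}): φ is true.
  w2 (successors {w2, w6, w8}): φ is false.
  w3 (successors ∅): φ is true.
  w4 (successors {w2, w8}): φ is true.
  w5 (successors {w6, w7}): φ is false.
  w6 (successors {w5, w7}): φ is true.
  w7 (successors {w6}): φ is false.
  w8 (successors {w0, w3, w6, w7, w8}): φ is false.
  w9 (successors {w0, w3, w4}): φ is true.
For instance, at w4:
  At w4: s or Box r is true, Box s is true, so (s or Box r) -> Box s is true.
    At w4: s is true, Box r is false, so s or Box r is true.
      At w4: Box r requires r at every successor {w2, w8}.
        r fails at w2, so Box r is false at w4.
    At w4: Box s requires s at every successor {w2, w8}.
      At w2: s is true.
      At w8: s is true.
    So Box s is true at w4.
Satisfying worlds: {w0, w1, w3, w4, w6, w9}

w0, w1, w3, w4, w6, w9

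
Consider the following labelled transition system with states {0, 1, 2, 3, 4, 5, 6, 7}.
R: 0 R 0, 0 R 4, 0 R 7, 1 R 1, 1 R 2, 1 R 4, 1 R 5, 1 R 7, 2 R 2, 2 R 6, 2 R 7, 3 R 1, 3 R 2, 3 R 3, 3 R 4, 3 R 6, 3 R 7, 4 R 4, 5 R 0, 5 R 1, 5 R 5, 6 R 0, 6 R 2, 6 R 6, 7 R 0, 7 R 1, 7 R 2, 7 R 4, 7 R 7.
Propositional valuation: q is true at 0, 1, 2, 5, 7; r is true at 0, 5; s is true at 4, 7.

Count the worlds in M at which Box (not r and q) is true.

Let φ = Box (not r and q). Evaluate φ at each world:
  0 (successors {0, 4, 7}): φ is false.
  1 (successors {1, 2, 4, 5, 7}): φ is false.
  2 (successors {2, 6, 7}): φ is false.
  3 (successors {1, 2, 3, 4, 6, 7}): φ is false.
  4 (successors {4}): φ is false.
  5 (successors {0, 1, 5}): φ is false.
  6 (successors {0, 2, 6}): φ is false.
  7 (successors {0, 1, 2, 4, 7}): φ is false.
For instance, at 0:
  At 0: Box (not r and q) requires not r and q at every successor {0, 4, 7}.
    not r and q fails at 0, so Box (not r and q) is false at 0.
Satisfying worlds: none.

0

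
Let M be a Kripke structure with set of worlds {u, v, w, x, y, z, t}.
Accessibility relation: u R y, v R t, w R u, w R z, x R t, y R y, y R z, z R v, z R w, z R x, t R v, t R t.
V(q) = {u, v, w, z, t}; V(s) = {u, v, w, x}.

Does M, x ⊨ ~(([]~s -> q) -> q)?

At x: ([]~s -> q) -> q is true, so ~(([]~s -> q) -> q) is false.
  At x: []~s -> q is false, q is false, so ([]~s -> q) -> q is true.
    At x: []~s is true, q is false, so []~s -> q is false.
      At x: []~s requires ~s at every successor {t}.
        At t: ~s is true.
      So []~s is true at x.

No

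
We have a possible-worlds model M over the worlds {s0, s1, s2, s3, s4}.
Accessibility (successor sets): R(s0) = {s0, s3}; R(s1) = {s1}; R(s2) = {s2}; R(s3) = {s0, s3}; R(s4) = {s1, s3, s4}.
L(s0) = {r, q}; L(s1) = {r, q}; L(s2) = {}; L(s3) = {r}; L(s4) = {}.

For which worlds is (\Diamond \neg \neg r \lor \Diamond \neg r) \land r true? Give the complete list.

s0, s1, s3

Recall that \Diamond ψ holds at a world iff ψ holds at some accessible world.
Let φ = (\Diamond \neg \neg r \lor \Diamond \neg r) \land r. Evaluate φ at each world:
  s0 (successors {s0, s3}): φ is true.
  s1 (successors {s1}): φ is true.
  s2 (successors {s2}): φ is false.
  s3 (successors {s0, s3}): φ is true.
  s4 (successors {s1, s3, s4}): φ is false.
For instance, at s3:
  At s3: \Diamond \neg \neg r \lor \Diamond \neg r is true, r is true, so (\Diamond \neg \neg r \lor \Diamond \neg r) \land r is true.
    At s3: \Diamond \neg \neg r is true, \Diamond \neg r is false, so \Diamond \neg \neg r \lor \Diamond \neg r is true.
      At s3: \Diamond \neg \neg r requires \neg \neg r at some successor in {s0, s3}.
        \neg \neg r holds at s0, so \Diamond \neg \neg r is true at s3.
      At s3: \Diamond \neg r requires \neg r at some successor in {s0, s3}.
        At s0: \neg r is false.
        At s3: \neg r is false.
      So \Diamond \neg r is false at s3.
Satisfying worlds: {s0, s1, s3}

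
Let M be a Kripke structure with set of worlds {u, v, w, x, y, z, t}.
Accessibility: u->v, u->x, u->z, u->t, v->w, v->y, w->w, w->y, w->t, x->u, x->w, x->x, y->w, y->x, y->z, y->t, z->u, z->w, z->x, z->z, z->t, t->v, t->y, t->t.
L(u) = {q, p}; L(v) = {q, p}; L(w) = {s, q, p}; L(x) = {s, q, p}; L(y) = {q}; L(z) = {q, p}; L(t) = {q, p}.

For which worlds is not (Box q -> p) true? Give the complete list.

Let φ = not (Box q -> p). Evaluate φ at each world:
  u (successors {v, x, z, t}): φ is false.
  v (successors {w, y}): φ is false.
  w (successors {w, y, t}): φ is false.
  x (successors {u, w, x}): φ is false.
  y (successors {w, x, z, t}): φ is true.
  z (successors {u, w, x, z, t}): φ is false.
  t (successors {v, y, t}): φ is false.
For instance, at y:
  At y: Box q -> p is false, so not (Box q -> p) is true.
    At y: Box q is true, p is false, so Box q -> p is false.
      At y: Box q requires q at every successor {w, x, z, t}.
        At w: q is true.
        At x: q is true.
        At z: q is true.
        At t: q is true.
      So Box q is true at y.
Satisfying worlds: {y}

y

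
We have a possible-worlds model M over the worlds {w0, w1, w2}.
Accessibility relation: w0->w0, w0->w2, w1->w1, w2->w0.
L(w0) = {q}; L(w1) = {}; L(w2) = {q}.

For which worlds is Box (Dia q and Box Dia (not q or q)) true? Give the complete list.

Recall that Box ψ holds at a world iff ψ holds at every accessible world, and Dia ψ holds iff ψ holds at some accessible world.
Let φ = Box (Dia q and Box Dia (not q or q)). Evaluate φ at each world:
  w0 (successors {w0, w2}): φ is true.
  w1 (successors {w1}): φ is false.
  w2 (successors {w0}): φ is true.
For instance, at w0:
  At w0: Box (Dia q and Box Dia (not q or q)) requires Dia q and Box Dia (not q or q) at every successor {w0, w2}.
      At w0: Dia q is true, Box Dia (not q or q) is true, so Dia q and Box Dia (not q or q) is true.
      At w2: Dia q is true, Box Dia (not q or q) is true, so Dia q and Box Dia (not q or q) is true.
  So Box (Dia q and Box Dia (not q or q)) is true at w0.
Satisfying worlds: {w0, w2}

w0, w2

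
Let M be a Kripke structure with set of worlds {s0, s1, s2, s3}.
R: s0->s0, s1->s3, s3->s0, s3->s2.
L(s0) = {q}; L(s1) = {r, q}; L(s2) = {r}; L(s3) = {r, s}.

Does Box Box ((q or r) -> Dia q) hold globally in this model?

No

Let φ = Box Box ((q or r) -> Dia q). Evaluate φ at each world:
  s0 (successors {s0}): φ is true.
  s1 (successors {s3}): φ is false.
  s2 (successors ∅): φ is true.
  s3 (successors {s0, s2}): φ is true.
Detail at s1 (counterexample):
  At s1: Box Box ((q or r) -> Dia q) requires Box ((q or r) -> Dia q) at every successor {s3}.
    Box ((q or r) -> Dia q) fails at s3, so Box Box ((q or r) -> Dia q) is false at s1.
      At s3: Box ((q or r) -> Dia q) requires (q or r) -> Dia q at every successor {s0, s2}.
        (q or r) -> Dia q fails at s2, so Box ((q or r) -> Dia q) is false at s3.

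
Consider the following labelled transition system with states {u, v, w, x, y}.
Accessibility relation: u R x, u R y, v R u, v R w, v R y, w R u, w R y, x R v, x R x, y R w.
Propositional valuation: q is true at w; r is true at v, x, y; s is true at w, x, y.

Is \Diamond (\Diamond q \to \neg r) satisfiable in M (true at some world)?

Yes

Let φ = \Diamond (\Diamond q \to \neg r). Evaluate φ at each world:
  u (successors {x, y}): φ is true.
  v (successors {u, w, y}): φ is true.
  w (successors {u, y}): φ is true.
  x (successors {v, x}): φ is true.
  y (successors {w}): φ is true.
Detail at u (witness):
  At u: \Diamond (\Diamond q \to \neg r) requires \Diamond q \to \neg r at some successor in {x, y}.
    \Diamond q \to \neg r holds at x, so \Diamond (\Diamond q \to \neg r) is true at u.
      At x: \Diamond q is false, \neg r is false, so \Diamond q \to \neg r is true.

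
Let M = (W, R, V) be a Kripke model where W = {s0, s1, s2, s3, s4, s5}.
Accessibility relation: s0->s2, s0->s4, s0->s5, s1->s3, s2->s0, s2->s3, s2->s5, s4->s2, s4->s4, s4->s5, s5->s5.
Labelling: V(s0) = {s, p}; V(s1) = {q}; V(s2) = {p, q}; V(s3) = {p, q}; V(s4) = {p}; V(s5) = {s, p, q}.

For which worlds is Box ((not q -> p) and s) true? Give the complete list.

s3, s5

Let φ = Box ((not q -> p) and s). Evaluate φ at each world:
  s0 (successors {s2, s4, s5}): φ is false.
  s1 (successors {s3}): φ is false.
  s2 (successors {s0, s3, s5}): φ is false.
  s3 (successors ∅): φ is true.
  s4 (successors {s2, s4, s5}): φ is false.
  s5 (successors {s5}): φ is true.
For instance, at s4:
  At s4: Box ((not q -> p) and s) requires (not q -> p) and s at every successor {s2, s4, s5}.
    (not q -> p) and s fails at s2, so Box ((not q -> p) and s) is false at s4.
Satisfying worlds: {s3, s5}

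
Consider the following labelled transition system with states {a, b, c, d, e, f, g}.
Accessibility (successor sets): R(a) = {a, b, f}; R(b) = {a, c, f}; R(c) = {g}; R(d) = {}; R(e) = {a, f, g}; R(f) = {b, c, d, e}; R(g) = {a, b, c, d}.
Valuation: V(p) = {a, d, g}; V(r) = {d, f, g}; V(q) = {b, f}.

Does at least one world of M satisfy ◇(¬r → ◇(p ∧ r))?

Let φ = ◇(¬r → ◇(p ∧ r)). Evaluate φ at each world:
  a (successors {a, b, f}): φ is true.
  b (successors {a, c, f}): φ is true.
  c (successors {g}): φ is true.
  d (successors ∅): φ is false.
  e (successors {a, f, g}): φ is true.
  f (successors {b, c, d, e}): φ is true.
  g (successors {a, b, c, d}): φ is true.
Detail at a (witness):
  At a: ◇(¬r → ◇(p ∧ r)) requires ¬r → ◇(p ∧ r) at some successor in {a, b, f}.
    ¬r → ◇(p ∧ r) holds at f, so ◇(¬r → ◇(p ∧ r)) is true at a.
      At f: ¬r is false, ◇(p ∧ r) is true, so ¬r → ◇(p ∧ r) is true.

Yes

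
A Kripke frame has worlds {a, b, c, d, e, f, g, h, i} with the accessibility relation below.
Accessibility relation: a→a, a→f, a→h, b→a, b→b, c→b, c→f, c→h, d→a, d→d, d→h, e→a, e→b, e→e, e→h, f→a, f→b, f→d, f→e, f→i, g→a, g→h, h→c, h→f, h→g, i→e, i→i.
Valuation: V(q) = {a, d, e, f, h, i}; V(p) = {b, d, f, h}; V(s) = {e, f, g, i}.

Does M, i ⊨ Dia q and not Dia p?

Yes

At i: Dia q is true, not Dia p is true, so Dia q and not Dia p is true.
  At i: Dia q requires q at some successor in {e, i}.
    q holds at e, so Dia q is true at i.
  At i: Dia p is false, so not Dia p is true.
    At i: Dia p requires p at some successor in {e, i}.
      At e: p is false.
      At i: p is false.
    So Dia p is false at i.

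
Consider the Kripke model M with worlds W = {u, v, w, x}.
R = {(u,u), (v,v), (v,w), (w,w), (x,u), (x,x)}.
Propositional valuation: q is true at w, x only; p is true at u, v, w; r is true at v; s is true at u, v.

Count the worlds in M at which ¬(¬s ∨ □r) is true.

2

Let φ = ¬(¬s ∨ □r). Evaluate φ at each world:
  u (successors {u}): φ is true.
  v (successors {v, w}): φ is true.
  w (successors {w}): φ is false.
  x (successors {u, x}): φ is false.
For instance, at x:
  At x: ¬s ∨ □r is true, so ¬(¬s ∨ □r) is false.
    At x: ¬s is true, □r is false, so ¬s ∨ □r is true.
      At x: □r requires r at every successor {u, x}.
        r fails at u, so □r is false at x.
Satisfying worlds: {u, v}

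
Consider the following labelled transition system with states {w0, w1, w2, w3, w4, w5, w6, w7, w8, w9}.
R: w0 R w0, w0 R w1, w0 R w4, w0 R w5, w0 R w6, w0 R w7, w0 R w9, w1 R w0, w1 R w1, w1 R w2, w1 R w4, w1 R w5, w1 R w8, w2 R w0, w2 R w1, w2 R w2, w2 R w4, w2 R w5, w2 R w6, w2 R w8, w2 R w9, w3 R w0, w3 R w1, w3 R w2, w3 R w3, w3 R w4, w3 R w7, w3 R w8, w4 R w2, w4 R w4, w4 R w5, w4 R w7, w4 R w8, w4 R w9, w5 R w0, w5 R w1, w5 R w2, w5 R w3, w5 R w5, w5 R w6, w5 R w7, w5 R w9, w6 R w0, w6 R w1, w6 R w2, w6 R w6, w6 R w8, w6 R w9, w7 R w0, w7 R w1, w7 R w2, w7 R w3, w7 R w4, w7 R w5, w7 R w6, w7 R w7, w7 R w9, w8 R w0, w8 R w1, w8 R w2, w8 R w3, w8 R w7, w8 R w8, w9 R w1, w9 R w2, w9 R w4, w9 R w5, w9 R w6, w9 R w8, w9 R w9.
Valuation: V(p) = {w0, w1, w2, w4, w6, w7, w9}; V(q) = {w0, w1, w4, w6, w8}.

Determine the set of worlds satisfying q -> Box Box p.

w2, w3, w5, w7, w9

Let φ = q -> Box Box p. Evaluate φ at each world:
  w0 (successors {w0, w1, w4, w5, w6, w7, w9}): φ is false.
  w1 (successors {w0, w1, w2, w4, w5, w8}): φ is false.
  w2 (successors {w0, w1, w2, w4, w5, w6, w8, w9}): φ is true.
  w3 (successors {w0, w1, w2, w3, w4, w7, w8}): φ is true.
  w4 (successors {w2, w4, w5, w7, w8, w9}): φ is false.
  w5 (successors {w0, w1, w2, w3, w5, w6, w7, w9}): φ is true.
  w6 (successors {w0, w1, w2, w6, w8, w9}): φ is false.
  w7 (successors {w0, w1, w2, w3, w4, w5, w6, w7, w9}): φ is true.
  w8 (successors {w0, w1, w2, w3, w7, w8}): φ is false.
  w9 (successors {w1, w2, w4, w5, w6, w8, w9}): φ is true.
For instance, at w4:
  At w4: q is true, Box Box p is false, so q -> Box Box p is false.
    At w4: Box Box p requires Box p at every successor {w2, w4, w5, w7, w8, w9}.
      Box p fails at w2, so Box Box p is false at w4.
Satisfying worlds: {w2, w3, w5, w7, w9}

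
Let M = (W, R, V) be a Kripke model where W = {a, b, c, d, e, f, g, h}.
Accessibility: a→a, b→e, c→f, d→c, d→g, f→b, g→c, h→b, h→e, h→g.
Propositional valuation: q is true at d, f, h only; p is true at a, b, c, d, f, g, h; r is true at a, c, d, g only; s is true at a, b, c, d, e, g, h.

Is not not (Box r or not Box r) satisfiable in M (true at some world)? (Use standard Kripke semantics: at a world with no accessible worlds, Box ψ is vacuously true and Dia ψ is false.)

Yes

Let φ = not not (Box r or not Box r). Evaluate φ at each world:
  a (successors {a}): φ is true.
  b (successors {e}): φ is true.
  c (successors {f}): φ is true.
  d (successors {c, g}): φ is true.
  e (successors ∅): φ is true.
  f (successors {b}): φ is true.
  g (successors {c}): φ is true.
  h (successors {b, e, g}): φ is true.
Detail at a (witness):
  At a: not (Box r or not Box r) is false, so not not (Box r or not Box r) is true.
    At a: Box r or not Box r is true, so not (Box r or not Box r) is false.
      At a: Box r is true, not Box r is false, so Box r or not Box r is true.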